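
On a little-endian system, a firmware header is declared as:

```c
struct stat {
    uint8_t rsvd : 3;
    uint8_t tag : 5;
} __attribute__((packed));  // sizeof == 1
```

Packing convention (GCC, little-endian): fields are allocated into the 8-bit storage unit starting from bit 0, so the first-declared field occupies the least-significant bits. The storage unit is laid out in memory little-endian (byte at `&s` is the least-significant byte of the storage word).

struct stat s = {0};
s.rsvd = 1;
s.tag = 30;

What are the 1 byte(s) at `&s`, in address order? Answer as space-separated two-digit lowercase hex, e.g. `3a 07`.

f1

rsvd:3 = 1 → 0x1 << 0 → word 0x01
tag:5 = 30 → 0x1e << 3 → word 0xf1
word = 0xf1 → little-endian bytes:
  [0]=0xf1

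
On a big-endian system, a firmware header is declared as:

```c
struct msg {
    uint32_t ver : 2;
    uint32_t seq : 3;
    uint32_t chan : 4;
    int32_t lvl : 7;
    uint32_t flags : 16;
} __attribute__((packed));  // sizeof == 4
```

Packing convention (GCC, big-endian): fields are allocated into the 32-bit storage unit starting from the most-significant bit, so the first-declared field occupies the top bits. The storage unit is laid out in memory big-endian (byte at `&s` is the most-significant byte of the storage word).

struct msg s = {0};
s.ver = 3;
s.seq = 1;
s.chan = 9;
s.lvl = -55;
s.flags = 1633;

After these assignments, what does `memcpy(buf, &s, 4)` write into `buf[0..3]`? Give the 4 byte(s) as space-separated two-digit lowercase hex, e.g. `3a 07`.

ver (2b) val=3 bits=0x3 at bit 30: 0xc0000000
seq (3b) val=1 bits=0x1 at bit 27: 0xc8000000
chan (4b) val=9 bits=0x9 at bit 23: 0xcc800000
lvl (7b) val=-55 bits=0x49 at bit 16: 0xccc90000
flags (16b) val=1633 bits=0x661 at bit 0: 0xccc90661
word = 0xccc90661 → big-endian bytes:
  [0]=0xcc  [1]=0xc9  [2]=0x06  [3]=0x61

cc c9 06 61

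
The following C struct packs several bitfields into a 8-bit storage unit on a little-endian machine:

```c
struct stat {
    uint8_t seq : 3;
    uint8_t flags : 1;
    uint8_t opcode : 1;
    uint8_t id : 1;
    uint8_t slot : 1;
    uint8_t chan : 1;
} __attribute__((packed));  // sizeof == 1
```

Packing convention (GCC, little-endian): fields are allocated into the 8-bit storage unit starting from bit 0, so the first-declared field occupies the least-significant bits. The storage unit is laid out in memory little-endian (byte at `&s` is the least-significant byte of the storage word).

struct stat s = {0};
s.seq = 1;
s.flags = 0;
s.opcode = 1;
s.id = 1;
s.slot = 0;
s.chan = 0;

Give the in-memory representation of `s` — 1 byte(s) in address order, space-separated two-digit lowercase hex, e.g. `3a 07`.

31

seq (3b) val=1 bits=0x1 at bit 0: 0x01
flags (1b) val=0 bits=0x0 at bit 3: 0x01
opcode (1b) val=1 bits=0x1 at bit 4: 0x11
id (1b) val=1 bits=0x1 at bit 5: 0x31
slot (1b) val=0 bits=0x0 at bit 6: 0x31
chan (1b) val=0 bits=0x0 at bit 7: 0x31
word = 0x31 → little-endian bytes:
  [0]=0x31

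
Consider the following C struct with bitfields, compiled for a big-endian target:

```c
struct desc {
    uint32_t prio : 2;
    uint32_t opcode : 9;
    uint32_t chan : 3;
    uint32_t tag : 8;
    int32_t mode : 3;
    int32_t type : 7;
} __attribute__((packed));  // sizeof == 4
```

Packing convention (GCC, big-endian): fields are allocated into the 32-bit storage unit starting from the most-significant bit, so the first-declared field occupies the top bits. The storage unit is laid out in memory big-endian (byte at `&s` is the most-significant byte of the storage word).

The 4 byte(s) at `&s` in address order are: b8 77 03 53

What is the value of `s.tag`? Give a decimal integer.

192

[0]=0xb8 [1]=0x77 [2]=0x03 [3]=0x53 (big-endian) → word 0xb8770353
prio:2 @ bit 30 → (0xb8770353>>30)&0x3 = 0x2
opcode:9 @ bit 21 → (0xb8770353>>21)&0x1ff = 0x1c3
chan:3 @ bit 18 → (0xb8770353>>18)&0x7 = 0x5
tag:8 @ bit 10 → (0xb8770353>>10)&0xff = 0xc0  ←
mode:3 @ bit 7 → (0xb8770353>>7)&0x7 = 0x6
type:7 @ bit 0 → (0xb8770353>>0)&0x7f = 0x53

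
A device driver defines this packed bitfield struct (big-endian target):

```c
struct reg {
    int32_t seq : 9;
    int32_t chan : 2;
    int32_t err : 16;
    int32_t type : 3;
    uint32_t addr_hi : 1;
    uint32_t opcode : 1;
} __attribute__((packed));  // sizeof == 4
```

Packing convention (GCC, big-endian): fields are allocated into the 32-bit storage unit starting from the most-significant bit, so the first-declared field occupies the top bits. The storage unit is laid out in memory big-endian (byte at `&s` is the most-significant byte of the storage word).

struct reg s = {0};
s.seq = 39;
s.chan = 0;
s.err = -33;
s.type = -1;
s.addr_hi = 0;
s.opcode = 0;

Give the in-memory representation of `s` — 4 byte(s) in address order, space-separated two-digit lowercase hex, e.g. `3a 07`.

seq (9b) val=39 bits=0x27 at bit 23: 0x13800000
chan (2b) val=0 bits=0x0 at bit 21: 0x13800000
err (16b) val=-33 bits=0xffdf at bit 5: 0x139ffbe0
type (3b) val=-1 bits=0x7 at bit 2: 0x139ffbfc
addr_hi (1b) val=0 bits=0x0 at bit 1: 0x139ffbfc
opcode (1b) val=0 bits=0x0 at bit 0: 0x139ffbfc
word = 0x139ffbfc → big-endian bytes:
  [0]=0x13  [1]=0x9f  [2]=0xfb  [3]=0xfc

13 9f fb fc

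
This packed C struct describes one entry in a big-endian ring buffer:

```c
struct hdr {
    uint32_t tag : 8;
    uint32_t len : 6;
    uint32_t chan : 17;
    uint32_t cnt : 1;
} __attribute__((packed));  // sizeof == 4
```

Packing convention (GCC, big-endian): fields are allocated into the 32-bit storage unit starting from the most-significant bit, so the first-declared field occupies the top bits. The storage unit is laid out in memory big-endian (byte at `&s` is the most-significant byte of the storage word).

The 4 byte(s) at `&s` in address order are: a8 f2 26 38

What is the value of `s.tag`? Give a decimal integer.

168

[0]=0xa8 [1]=0xf2 [2]=0x26 [3]=0x38 (big-endian) → word 0xa8f22638
tag:8 @ bit 24 → (0xa8f22638>>24)&0xff = 0xa8  ←
len:6 @ bit 18 → (0xa8f22638>>18)&0x3f = 0x3c
chan:17 @ bit 1 → (0xa8f22638>>1)&0x1ffff = 0x1131c
cnt:1 @ bit 0 → (0xa8f22638>>0)&0x1 = 0x0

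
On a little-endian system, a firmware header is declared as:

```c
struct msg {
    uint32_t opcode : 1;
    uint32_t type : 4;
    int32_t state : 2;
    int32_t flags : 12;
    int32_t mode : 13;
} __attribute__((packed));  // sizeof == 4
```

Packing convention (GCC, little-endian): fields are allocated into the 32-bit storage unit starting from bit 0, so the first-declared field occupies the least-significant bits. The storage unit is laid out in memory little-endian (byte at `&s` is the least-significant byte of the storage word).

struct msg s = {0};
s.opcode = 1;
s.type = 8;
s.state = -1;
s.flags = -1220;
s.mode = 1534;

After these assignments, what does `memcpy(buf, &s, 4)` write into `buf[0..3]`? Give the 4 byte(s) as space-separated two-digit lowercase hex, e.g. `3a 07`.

[0+:1] opcode=1 & 0x1 = 0x1; word=0x00000001
[1+:4] type=8 & 0xf = 0x8; word=0x00000011
[5+:2] state=-1 & 0x3 = 0x3; word=0x00000071
[7+:12] flags=-1220 & 0xfff = 0xb3c; word=0x00059e71
[19+:13] mode=1534 & 0x1fff = 0x5fe; word=0x2ff59e71
word = 0x2ff59e71 → little-endian bytes:
  [0]=0x71  [1]=0x9e  [2]=0xf5  [3]=0x2f

71 9e f5 2f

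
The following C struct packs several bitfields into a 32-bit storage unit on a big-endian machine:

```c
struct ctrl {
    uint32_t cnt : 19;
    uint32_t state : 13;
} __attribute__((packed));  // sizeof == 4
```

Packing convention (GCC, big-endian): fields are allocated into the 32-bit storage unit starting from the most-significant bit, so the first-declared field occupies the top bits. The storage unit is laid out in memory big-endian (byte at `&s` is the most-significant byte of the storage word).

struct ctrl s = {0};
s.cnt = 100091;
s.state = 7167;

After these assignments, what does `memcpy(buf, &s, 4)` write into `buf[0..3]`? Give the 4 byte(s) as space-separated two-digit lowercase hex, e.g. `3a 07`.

cnt:19 = 100091 → 0x186fb << 13 → word 0x30df6000
state:13 = 7167 → 0x1bff << 0 → word 0x30df7bff
word = 0x30df7bff → big-endian bytes:
  [0]=0x30  [1]=0xdf  [2]=0x7b  [3]=0xff

30 df 7b ff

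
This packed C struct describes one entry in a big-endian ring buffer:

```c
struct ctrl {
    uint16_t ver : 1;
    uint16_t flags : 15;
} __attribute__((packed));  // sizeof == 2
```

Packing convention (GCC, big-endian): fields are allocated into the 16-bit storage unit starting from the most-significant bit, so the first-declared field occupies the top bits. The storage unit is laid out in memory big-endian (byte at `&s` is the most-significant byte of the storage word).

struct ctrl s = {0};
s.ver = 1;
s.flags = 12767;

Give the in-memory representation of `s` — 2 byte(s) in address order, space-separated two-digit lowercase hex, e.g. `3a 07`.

b1 df

[15+:1] ver=1 & 0x1 = 0x1; word=0x8000
[0+:15] flags=12767 & 0x7fff = 0x31df; word=0xb1df
word = 0xb1df → big-endian bytes:
  [0]=0xb1  [1]=0xdf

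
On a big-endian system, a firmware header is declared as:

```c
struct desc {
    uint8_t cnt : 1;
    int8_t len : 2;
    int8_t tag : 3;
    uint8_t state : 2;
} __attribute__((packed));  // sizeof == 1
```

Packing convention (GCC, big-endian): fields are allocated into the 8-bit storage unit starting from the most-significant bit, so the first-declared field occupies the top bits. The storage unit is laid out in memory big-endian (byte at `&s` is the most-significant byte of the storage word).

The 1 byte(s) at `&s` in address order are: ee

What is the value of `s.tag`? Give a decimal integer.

3

[0]=0xee (big-endian) → word 0xee
cnt:1 @ bit 7 → (0xee>>7)&0x1 = 0x1
len:2 @ bit 5 → (0xee>>5)&0x3 = 0x3
tag:3 @ bit 2 → (0xee>>2)&0x7 = 0x3  ←
state:2 @ bit 0 → (0xee>>0)&0x3 = 0x2
tag signed 3b, MSB=0: value = 3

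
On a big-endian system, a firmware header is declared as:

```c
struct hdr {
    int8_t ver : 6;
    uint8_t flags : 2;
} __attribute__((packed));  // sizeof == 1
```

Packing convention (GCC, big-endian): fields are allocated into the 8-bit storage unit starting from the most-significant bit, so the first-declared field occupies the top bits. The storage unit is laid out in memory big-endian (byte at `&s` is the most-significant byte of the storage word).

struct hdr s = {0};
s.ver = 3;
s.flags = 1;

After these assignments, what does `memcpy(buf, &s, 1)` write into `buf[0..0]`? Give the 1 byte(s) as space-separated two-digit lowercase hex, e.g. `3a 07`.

[2+:6] ver=3 & 0x3f = 0x3; word=0x0c
[0+:2] flags=1 & 0x3 = 0x1; word=0x0d
word = 0x0d → big-endian bytes:
  [0]=0x0d

0d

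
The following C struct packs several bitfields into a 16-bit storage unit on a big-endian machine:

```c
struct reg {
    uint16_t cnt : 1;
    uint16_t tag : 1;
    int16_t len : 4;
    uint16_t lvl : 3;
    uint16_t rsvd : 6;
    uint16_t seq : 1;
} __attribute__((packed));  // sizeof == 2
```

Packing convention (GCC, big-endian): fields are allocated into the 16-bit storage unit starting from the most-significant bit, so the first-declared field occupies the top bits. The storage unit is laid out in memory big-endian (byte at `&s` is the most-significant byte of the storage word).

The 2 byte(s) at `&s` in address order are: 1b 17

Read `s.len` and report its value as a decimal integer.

[0]=0x1b [1]=0x17 (big-endian) → word 0x1b17
cnt:1 @ bit 15 → (0x1b17>>15)&0x1 = 0x0
tag:1 @ bit 14 → (0x1b17>>14)&0x1 = 0x0
len:4 @ bit 10 → (0x1b17>>10)&0xf = 0x6  ←
lvl:3 @ bit 7 → (0x1b17>>7)&0x7 = 0x6
rsvd:6 @ bit 1 → (0x1b17>>1)&0x3f = 0xb
seq:1 @ bit 0 → (0x1b17>>0)&0x1 = 0x1
len signed 4b, MSB=0: value = 6

6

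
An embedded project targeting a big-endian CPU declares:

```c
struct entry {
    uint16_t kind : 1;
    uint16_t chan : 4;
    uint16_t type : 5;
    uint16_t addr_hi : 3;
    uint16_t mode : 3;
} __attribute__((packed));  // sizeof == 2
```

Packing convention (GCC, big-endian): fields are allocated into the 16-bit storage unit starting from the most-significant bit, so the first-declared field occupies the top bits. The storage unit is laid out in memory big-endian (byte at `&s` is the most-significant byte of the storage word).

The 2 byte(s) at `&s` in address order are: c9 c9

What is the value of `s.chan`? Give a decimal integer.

9

[0]=0xc9 [1]=0xc9 (big-endian) → word 0xc9c9
kind:1 @ bit 15 → (0xc9c9>>15)&0x1 = 0x1
chan:4 @ bit 11 → (0xc9c9>>11)&0xf = 0x9  ←
type:5 @ bit 6 → (0xc9c9>>6)&0x1f = 0x7
addr_hi:3 @ bit 3 → (0xc9c9>>3)&0x7 = 0x1
mode:3 @ bit 0 → (0xc9c9>>0)&0x7 = 0x1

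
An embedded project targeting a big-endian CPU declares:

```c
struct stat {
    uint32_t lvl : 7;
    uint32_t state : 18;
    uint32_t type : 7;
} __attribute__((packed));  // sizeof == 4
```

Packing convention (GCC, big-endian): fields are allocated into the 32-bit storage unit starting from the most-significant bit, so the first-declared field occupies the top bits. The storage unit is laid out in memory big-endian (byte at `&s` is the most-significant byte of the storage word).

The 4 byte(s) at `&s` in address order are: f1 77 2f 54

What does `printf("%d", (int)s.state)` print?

192094

[0]=0xf1 [1]=0x77 [2]=0x2f [3]=0x54 (big-endian) → word 0xf1772f54
lvl:7 @ bit 25 → (0xf1772f54>>25)&0x7f = 0x78
state:18 @ bit 7 → (0xf1772f54>>7)&0x3ffff = 0x2ee5e  ←
type:7 @ bit 0 → (0xf1772f54>>0)&0x7f = 0x54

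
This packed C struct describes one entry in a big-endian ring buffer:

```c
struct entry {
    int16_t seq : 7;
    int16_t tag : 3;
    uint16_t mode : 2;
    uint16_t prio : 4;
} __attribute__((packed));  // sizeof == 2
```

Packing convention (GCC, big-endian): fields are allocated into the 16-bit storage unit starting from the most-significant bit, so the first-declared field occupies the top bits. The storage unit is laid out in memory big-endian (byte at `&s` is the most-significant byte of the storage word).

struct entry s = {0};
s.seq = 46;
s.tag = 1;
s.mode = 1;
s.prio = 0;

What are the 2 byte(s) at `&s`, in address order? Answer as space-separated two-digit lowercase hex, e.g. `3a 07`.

[9+:7] seq=46 & 0x7f = 0x2e; word=0x5c00
[6+:3] tag=1 & 0x7 = 0x1; word=0x5c40
[4+:2] mode=1 & 0x3 = 0x1; word=0x5c50
[0+:4] prio=0 & 0xf = 0x0; word=0x5c50
word = 0x5c50 → big-endian bytes:
  [0]=0x5c  [1]=0x50

5c 50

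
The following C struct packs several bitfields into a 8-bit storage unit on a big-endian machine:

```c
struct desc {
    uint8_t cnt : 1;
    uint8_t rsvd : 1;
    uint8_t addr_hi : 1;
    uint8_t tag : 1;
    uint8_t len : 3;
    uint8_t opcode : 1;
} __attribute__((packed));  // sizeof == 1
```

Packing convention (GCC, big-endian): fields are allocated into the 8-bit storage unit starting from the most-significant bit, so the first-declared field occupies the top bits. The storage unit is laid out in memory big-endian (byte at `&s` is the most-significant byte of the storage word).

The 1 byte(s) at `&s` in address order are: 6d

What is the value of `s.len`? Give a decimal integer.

[0]=0x6d (big-endian) → word 0x6d
cnt:1 @ bit 7 → (0x6d>>7)&0x1 = 0x0
rsvd:1 @ bit 6 → (0x6d>>6)&0x1 = 0x1
addr_hi:1 @ bit 5 → (0x6d>>5)&0x1 = 0x1
tag:1 @ bit 4 → (0x6d>>4)&0x1 = 0x0
len:3 @ bit 1 → (0x6d>>1)&0x7 = 0x6  ←
opcode:1 @ bit 0 → (0x6d>>0)&0x1 = 0x1

6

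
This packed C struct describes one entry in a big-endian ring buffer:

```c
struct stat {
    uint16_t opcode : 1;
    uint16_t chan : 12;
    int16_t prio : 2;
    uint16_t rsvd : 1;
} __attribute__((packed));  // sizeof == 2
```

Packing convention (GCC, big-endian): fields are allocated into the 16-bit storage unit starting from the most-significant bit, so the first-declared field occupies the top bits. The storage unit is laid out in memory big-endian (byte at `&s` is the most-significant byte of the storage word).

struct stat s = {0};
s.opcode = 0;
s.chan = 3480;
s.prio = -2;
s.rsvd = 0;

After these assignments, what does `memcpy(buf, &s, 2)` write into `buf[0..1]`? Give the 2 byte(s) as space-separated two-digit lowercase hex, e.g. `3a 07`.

6c c4

opcode:1 = 0 → 0x0 << 15 → word 0x0000
chan:12 = 3480 → 0xd98 << 3 → word 0x6cc0
prio:2 = -2 → 0x2 << 1 → word 0x6cc4
rsvd:1 = 0 → 0x0 << 0 → word 0x6cc4
word = 0x6cc4 → big-endian bytes:
  [0]=0x6c  [1]=0xc4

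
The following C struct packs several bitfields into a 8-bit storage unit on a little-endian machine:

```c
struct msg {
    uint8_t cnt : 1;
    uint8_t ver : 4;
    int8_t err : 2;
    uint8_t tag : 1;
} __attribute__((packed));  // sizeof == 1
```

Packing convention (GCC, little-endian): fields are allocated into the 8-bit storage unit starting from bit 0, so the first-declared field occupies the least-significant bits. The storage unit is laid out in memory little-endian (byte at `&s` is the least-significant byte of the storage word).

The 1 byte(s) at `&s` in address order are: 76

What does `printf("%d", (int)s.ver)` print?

[0]=0x76 (little-endian) → word 0x76
cnt [0+:1] = (word>>0) & 0x1 = 0
ver [1+:4] = (word>>1) & 0xf = 11  ←
err [5+:2] = (word>>5) & 0x3 = 3
tag [7+:1] = (word>>7) & 0x1 = 0

11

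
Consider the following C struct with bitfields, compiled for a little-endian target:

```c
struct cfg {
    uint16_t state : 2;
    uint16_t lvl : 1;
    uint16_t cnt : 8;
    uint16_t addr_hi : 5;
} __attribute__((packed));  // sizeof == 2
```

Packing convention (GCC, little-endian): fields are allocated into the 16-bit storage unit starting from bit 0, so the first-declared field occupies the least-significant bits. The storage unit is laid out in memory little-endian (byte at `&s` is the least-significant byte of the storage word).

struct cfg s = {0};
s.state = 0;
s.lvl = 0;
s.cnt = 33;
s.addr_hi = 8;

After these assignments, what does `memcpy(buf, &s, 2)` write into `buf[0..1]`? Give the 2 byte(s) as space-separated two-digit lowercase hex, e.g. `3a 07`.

state (2b) val=0 bits=0x0 at bit 0: 0x0000
lvl (1b) val=0 bits=0x0 at bit 2: 0x0000
cnt (8b) val=33 bits=0x21 at bit 3: 0x0108
addr_hi (5b) val=8 bits=0x8 at bit 11: 0x4108
word = 0x4108 → little-endian bytes:
  [0]=0x08  [1]=0x41

08 41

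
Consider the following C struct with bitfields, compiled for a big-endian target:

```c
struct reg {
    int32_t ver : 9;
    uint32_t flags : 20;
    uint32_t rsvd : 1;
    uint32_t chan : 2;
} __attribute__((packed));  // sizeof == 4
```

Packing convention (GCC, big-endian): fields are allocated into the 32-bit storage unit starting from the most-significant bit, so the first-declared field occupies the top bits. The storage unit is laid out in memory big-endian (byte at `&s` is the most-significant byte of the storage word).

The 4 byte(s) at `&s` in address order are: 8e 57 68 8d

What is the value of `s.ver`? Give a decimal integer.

-228

[0]=0x8e [1]=0x57 [2]=0x68 [3]=0x8d (big-endian) → word 0x8e57688d
ver [23+:9] = (word>>23) & 0x1ff = 284  ←
flags [3+:20] = (word>>3) & 0xfffff = 716049
rsvd [2+:1] = (word>>2) & 0x1 = 1
chan [0+:2] = (word>>0) & 0x3 = 1
ver signed 9b, MSB=1: 284 - 512 = -228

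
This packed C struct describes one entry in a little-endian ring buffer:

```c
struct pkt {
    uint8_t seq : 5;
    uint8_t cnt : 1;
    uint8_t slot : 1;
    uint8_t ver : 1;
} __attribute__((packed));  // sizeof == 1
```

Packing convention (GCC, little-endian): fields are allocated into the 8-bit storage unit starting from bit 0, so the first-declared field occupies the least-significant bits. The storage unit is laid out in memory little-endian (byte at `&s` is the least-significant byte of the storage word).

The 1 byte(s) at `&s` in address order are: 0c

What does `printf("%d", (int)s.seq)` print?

12

[0]=0x0c (little-endian) → word 0x0c
seq:5 @ bit 0 → (0x0c>>0)&0x1f = 0xc  ←
cnt:1 @ bit 5 → (0x0c>>5)&0x1 = 0x0
slot:1 @ bit 6 → (0x0c>>6)&0x1 = 0x0
ver:1 @ bit 7 → (0x0c>>7)&0x1 = 0x0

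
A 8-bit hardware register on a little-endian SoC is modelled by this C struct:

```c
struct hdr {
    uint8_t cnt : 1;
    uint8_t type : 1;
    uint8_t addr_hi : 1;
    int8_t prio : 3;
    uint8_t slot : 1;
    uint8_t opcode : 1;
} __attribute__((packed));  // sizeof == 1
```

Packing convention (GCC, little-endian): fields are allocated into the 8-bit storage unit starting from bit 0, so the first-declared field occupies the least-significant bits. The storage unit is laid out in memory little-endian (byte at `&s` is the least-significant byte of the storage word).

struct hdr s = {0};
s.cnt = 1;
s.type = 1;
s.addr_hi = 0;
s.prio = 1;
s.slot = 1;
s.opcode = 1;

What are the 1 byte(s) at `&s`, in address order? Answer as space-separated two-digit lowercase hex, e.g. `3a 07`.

cnt:1 = 1 → 0x1 << 0 → word 0x01
type:1 = 1 → 0x1 << 1 → word 0x03
addr_hi:1 = 0 → 0x0 << 2 → word 0x03
prio:3 = 1 → 0x1 << 3 → word 0x0b
slot:1 = 1 → 0x1 << 6 → word 0x4b
opcode:1 = 1 → 0x1 << 7 → word 0xcb
word = 0xcb → little-endian bytes:
  [0]=0xcb

cb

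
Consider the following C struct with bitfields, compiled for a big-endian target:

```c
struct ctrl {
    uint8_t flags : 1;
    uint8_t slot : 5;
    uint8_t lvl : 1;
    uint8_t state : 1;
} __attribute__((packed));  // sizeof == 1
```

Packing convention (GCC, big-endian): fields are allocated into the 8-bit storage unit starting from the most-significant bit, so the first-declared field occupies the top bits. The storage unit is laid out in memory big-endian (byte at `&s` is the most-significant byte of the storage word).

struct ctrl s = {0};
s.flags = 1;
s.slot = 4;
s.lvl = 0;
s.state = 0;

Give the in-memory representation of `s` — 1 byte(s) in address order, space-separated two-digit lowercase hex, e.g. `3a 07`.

90

flags (1b) val=1 bits=0x1 at bit 7: 0x80
slot (5b) val=4 bits=0x4 at bit 2: 0x90
lvl (1b) val=0 bits=0x0 at bit 1: 0x90
state (1b) val=0 bits=0x0 at bit 0: 0x90
word = 0x90 → big-endian bytes:
  [0]=0x90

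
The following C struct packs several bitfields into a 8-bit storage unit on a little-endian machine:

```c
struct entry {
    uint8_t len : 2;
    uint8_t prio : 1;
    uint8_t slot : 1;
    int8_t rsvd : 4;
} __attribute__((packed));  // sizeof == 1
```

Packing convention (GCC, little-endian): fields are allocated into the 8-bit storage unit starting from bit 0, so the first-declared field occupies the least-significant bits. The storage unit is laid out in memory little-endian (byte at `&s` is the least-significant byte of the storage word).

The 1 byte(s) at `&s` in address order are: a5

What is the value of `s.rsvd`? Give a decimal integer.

-6

[0]=0xa5 (little-endian) → word 0xa5
len:2 @ bit 0 → (0xa5>>0)&0x3 = 0x1
prio:1 @ bit 2 → (0xa5>>2)&0x1 = 0x1
slot:1 @ bit 3 → (0xa5>>3)&0x1 = 0x0
rsvd:4 @ bit 4 → (0xa5>>4)&0xf = 0xa  ←
rsvd signed 4b, MSB=1: 10 - 16 = -6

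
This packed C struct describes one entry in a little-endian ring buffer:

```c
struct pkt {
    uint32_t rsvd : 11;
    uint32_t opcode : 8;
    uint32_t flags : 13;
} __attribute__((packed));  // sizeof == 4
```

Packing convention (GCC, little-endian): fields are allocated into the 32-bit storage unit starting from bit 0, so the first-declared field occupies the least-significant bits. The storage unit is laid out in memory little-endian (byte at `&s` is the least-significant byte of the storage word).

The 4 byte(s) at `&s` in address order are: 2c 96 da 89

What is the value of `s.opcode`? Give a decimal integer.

82

[0]=0x2c [1]=0x96 [2]=0xda [3]=0x89 (little-endian) → word 0x89da962c
rsvd:11 @ bit 0 → (0x89da962c>>0)&0x7ff = 0x62c
opcode:8 @ bit 11 → (0x89da962c>>11)&0xff = 0x52  ←
flags:13 @ bit 19 → (0x89da962c>>19)&0x1fff = 0x113b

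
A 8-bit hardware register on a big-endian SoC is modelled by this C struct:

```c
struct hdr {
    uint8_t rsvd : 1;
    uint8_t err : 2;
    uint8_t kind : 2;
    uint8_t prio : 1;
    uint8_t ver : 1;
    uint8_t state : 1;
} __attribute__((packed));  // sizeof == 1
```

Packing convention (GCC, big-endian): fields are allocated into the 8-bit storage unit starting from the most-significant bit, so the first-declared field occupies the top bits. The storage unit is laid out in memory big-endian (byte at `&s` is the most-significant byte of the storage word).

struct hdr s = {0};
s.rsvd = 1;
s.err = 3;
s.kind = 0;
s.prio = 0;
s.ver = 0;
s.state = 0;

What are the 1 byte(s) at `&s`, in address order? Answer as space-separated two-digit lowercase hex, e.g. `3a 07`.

rsvd (1b) val=1 bits=0x1 at bit 7: 0x80
err (2b) val=3 bits=0x3 at bit 5: 0xe0
kind (2b) val=0 bits=0x0 at bit 3: 0xe0
prio (1b) val=0 bits=0x0 at bit 2: 0xe0
ver (1b) val=0 bits=0x0 at bit 1: 0xe0
state (1b) val=0 bits=0x0 at bit 0: 0xe0
word = 0xe0 → big-endian bytes:
  [0]=0xe0

e0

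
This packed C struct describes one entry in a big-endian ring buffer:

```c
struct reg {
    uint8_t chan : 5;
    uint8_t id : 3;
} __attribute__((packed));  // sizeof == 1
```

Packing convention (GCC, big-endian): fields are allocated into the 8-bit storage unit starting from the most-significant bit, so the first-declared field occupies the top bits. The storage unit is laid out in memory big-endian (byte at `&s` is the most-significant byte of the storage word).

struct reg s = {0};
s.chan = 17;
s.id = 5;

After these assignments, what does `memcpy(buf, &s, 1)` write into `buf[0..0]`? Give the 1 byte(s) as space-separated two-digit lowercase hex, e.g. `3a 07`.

chan:5 = 17 → 0x11 << 3 → word 0x88
id:3 = 5 → 0x5 << 0 → word 0x8d
word = 0x8d → big-endian bytes:
  [0]=0x8d

8d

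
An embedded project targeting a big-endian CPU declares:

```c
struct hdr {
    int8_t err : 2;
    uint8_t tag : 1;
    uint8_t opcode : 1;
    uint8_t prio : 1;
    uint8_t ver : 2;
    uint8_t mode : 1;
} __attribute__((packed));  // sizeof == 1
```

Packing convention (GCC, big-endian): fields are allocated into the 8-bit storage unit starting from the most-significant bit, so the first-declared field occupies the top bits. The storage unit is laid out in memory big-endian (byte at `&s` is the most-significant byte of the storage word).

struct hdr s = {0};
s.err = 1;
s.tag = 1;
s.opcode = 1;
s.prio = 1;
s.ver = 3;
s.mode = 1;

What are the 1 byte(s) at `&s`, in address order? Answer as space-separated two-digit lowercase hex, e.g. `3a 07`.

7f

[6+:2] err=1 & 0x3 = 0x1; word=0x40
[5+:1] tag=1 & 0x1 = 0x1; word=0x60
[4+:1] opcode=1 & 0x1 = 0x1; word=0x70
[3+:1] prio=1 & 0x1 = 0x1; word=0x78
[1+:2] ver=3 & 0x3 = 0x3; word=0x7e
[0+:1] mode=1 & 0x1 = 0x1; word=0x7f
word = 0x7f → big-endian bytes:
  [0]=0x7f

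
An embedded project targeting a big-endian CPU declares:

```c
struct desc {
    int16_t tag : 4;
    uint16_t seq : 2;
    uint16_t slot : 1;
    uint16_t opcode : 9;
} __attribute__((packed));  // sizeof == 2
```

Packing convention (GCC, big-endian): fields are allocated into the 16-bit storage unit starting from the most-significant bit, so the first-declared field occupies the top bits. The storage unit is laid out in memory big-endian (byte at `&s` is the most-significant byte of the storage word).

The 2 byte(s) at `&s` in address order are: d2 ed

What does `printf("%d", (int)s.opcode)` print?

237

[0]=0xd2 [1]=0xed (big-endian) → word 0xd2ed
tag [12+:4] = (word>>12) & 0xf = 13
seq [10+:2] = (word>>10) & 0x3 = 0
slot [9+:1] = (word>>9) & 0x1 = 1
opcode [0+:9] = (word>>0) & 0x1ff = 237  ←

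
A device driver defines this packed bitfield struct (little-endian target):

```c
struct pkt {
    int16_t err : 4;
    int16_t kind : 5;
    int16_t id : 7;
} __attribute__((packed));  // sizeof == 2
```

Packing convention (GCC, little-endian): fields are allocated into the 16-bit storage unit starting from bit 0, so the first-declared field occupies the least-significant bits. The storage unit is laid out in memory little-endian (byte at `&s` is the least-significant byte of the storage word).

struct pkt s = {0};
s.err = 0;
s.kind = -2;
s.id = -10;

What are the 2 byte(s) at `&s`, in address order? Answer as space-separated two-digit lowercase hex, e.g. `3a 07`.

err (4b) val=0 bits=0x0 at bit 0: 0x0000
kind (5b) val=-2 bits=0x1e at bit 4: 0x01e0
id (7b) val=-10 bits=0x76 at bit 9: 0xede0
word = 0xede0 → little-endian bytes:
  [0]=0xe0  [1]=0xed

e0 ed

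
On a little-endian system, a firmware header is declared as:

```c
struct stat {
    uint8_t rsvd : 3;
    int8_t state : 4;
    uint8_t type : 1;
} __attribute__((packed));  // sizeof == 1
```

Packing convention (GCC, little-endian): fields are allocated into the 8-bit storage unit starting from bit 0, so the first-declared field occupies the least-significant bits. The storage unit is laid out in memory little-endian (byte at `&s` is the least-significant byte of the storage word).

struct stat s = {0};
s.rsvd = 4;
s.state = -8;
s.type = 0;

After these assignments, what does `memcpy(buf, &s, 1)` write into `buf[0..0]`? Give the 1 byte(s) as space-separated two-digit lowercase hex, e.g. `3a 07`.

44

rsvd:3 = 4 → 0x4 << 0 → word 0x04
state:4 = -8 → 0x8 << 3 → word 0x44
type:1 = 0 → 0x0 << 7 → word 0x44
word = 0x44 → little-endian bytes:
  [0]=0x44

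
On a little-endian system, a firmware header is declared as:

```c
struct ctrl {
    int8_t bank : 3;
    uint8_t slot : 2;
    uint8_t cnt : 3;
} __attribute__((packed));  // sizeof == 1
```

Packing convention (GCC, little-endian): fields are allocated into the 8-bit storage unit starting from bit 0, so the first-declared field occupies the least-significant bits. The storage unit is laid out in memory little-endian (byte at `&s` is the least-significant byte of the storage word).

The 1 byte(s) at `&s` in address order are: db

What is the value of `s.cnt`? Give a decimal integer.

[0]=0xdb (little-endian) → word 0xdb
bank [0+:3] = (word>>0) & 0x7 = 3
slot [3+:2] = (word>>3) & 0x3 = 3
cnt [5+:3] = (word>>5) & 0x7 = 6  ←

6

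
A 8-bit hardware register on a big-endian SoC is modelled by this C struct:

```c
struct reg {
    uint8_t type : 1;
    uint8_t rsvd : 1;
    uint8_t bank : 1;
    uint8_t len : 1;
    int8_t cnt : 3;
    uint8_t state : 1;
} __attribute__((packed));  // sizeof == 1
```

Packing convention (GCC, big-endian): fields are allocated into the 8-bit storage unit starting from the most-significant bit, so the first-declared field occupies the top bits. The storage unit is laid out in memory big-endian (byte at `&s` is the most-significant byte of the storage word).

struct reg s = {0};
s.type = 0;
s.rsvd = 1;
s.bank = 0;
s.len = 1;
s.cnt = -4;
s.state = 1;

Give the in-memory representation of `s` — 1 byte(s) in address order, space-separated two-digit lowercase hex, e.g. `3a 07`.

59

[7+:1] type=0 & 0x1 = 0x0; word=0x00
[6+:1] rsvd=1 & 0x1 = 0x1; word=0x40
[5+:1] bank=0 & 0x1 = 0x0; word=0x40
[4+:1] len=1 & 0x1 = 0x1; word=0x50
[1+:3] cnt=-4 & 0x7 = 0x4; word=0x58
[0+:1] state=1 & 0x1 = 0x1; word=0x59
word = 0x59 → big-endian bytes:
  [0]=0x59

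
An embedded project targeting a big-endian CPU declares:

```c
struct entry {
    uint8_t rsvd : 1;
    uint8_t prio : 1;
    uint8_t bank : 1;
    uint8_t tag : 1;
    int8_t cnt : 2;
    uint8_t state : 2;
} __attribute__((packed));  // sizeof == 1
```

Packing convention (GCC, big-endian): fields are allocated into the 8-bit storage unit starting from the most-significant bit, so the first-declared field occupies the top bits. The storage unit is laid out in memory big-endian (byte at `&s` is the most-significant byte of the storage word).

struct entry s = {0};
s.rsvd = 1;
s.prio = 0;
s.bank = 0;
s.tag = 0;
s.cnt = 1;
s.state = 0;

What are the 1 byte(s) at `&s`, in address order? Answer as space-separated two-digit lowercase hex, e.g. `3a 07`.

84

rsvd:1 = 1 → 0x1 << 7 → word 0x80
prio:1 = 0 → 0x0 << 6 → word 0x80
bank:1 = 0 → 0x0 << 5 → word 0x80
tag:1 = 0 → 0x0 << 4 → word 0x80
cnt:2 = 1 → 0x1 << 2 → word 0x84
state:2 = 0 → 0x0 << 0 → word 0x84
word = 0x84 → big-endian bytes:
  [0]=0x84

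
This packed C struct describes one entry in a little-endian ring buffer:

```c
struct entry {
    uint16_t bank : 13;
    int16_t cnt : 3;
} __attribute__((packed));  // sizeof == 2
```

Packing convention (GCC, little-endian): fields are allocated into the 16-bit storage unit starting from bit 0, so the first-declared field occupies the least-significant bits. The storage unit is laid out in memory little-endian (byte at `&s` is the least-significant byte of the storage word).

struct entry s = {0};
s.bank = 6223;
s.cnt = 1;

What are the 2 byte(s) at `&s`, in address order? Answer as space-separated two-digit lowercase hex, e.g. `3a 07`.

bank (13b) val=6223 bits=0x184f at bit 0: 0x184f
cnt (3b) val=1 bits=0x1 at bit 13: 0x384f
word = 0x384f → little-endian bytes:
  [0]=0x4f  [1]=0x38

4f 38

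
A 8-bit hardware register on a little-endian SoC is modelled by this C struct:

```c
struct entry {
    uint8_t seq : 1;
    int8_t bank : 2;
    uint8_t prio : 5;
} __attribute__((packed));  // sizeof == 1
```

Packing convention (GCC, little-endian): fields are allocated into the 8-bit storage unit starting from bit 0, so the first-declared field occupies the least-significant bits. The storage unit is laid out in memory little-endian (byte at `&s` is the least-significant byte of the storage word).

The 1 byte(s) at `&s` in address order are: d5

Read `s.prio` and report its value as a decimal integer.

[0]=0xd5 (little-endian) → word 0xd5
seq:1 @ bit 0 → (0xd5>>0)&0x1 = 0x1
bank:2 @ bit 1 → (0xd5>>1)&0x3 = 0x2
prio:5 @ bit 3 → (0xd5>>3)&0x1f = 0x1a  ←

26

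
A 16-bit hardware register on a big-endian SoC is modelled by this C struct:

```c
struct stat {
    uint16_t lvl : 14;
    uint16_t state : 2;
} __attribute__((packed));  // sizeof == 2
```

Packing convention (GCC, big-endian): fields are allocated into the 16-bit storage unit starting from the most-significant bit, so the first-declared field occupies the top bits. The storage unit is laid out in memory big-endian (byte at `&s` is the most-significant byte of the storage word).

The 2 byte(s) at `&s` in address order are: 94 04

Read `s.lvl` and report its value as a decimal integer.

9473

[0]=0x94 [1]=0x04 (big-endian) → word 0x9404
lvl [2+:14] = (word>>2) & 0x3fff = 9473  ←
state [0+:2] = (word>>0) & 0x3 = 0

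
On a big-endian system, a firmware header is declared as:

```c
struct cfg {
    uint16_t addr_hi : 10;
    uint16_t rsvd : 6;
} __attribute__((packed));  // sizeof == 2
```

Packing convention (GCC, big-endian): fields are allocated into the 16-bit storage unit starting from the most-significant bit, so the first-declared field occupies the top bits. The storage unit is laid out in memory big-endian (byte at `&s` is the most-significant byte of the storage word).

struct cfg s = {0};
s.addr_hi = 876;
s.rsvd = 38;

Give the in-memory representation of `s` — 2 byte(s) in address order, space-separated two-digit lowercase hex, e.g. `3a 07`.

db 26

addr_hi:10 = 876 → 0x36c << 6 → word 0xdb00
rsvd:6 = 38 → 0x26 << 0 → word 0xdb26
word = 0xdb26 → big-endian bytes:
  [0]=0xdb  [1]=0x26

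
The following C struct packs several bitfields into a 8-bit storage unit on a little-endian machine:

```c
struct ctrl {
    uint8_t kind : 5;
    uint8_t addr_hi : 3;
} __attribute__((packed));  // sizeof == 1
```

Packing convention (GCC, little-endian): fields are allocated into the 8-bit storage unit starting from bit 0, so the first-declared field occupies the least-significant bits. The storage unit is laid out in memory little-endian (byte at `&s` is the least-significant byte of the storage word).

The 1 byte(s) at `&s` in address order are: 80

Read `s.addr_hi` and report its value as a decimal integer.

[0]=0x80 (little-endian) → word 0x80
kind [0+:5] = (word>>0) & 0x1f = 0
addr_hi [5+:3] = (word>>5) & 0x7 = 4  ←

4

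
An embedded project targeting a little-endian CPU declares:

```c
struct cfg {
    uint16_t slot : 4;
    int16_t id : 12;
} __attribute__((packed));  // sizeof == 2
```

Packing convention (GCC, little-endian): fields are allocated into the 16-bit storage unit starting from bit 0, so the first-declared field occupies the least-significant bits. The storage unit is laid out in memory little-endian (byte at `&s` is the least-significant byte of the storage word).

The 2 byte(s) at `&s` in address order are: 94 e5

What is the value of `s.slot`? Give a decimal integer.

[0]=0x94 [1]=0xe5 (little-endian) → word 0xe594
slot:4 @ bit 0 → (0xe594>>0)&0xf = 0x4  ←
id:12 @ bit 4 → (0xe594>>4)&0xfff = 0xe59

4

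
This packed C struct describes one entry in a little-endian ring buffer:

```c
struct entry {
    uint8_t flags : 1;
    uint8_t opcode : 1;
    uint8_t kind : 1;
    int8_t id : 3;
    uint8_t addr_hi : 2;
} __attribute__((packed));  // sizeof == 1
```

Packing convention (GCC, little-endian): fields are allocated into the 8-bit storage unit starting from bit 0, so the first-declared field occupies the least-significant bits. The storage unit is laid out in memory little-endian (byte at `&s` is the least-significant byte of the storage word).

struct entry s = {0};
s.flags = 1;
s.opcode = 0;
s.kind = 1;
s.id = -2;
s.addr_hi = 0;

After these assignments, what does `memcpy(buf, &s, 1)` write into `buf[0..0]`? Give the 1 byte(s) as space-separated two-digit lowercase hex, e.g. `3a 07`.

35

flags (1b) val=1 bits=0x1 at bit 0: 0x01
opcode (1b) val=0 bits=0x0 at bit 1: 0x01
kind (1b) val=1 bits=0x1 at bit 2: 0x05
id (3b) val=-2 bits=0x6 at bit 3: 0x35
addr_hi (2b) val=0 bits=0x0 at bit 6: 0x35
word = 0x35 → little-endian bytes:
  [0]=0x35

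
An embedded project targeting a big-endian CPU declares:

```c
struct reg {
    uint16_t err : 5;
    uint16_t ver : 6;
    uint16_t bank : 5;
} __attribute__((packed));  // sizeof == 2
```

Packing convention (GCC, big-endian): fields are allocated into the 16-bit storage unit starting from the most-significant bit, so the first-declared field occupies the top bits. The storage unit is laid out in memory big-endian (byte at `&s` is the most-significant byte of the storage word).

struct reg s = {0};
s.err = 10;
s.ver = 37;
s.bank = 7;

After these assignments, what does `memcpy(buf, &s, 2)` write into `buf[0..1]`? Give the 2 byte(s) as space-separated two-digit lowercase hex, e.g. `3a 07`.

[11+:5] err=10 & 0x1f = 0xa; word=0x5000
[5+:6] ver=37 & 0x3f = 0x25; word=0x54a0
[0+:5] bank=7 & 0x1f = 0x7; word=0x54a7
word = 0x54a7 → big-endian bytes:
  [0]=0x54  [1]=0xa7

54 a7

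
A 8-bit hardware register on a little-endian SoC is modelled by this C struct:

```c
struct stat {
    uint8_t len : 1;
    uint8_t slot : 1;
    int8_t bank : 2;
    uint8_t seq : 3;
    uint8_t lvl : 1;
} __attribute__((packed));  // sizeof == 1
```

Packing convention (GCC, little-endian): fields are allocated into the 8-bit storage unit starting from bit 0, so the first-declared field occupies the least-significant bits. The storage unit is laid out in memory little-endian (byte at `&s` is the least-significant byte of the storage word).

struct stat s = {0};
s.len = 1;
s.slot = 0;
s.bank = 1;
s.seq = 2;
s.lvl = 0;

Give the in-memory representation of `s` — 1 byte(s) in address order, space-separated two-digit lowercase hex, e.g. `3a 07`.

25

len (1b) val=1 bits=0x1 at bit 0: 0x01
slot (1b) val=0 bits=0x0 at bit 1: 0x01
bank (2b) val=1 bits=0x1 at bit 2: 0x05
seq (3b) val=2 bits=0x2 at bit 4: 0x25
lvl (1b) val=0 bits=0x0 at bit 7: 0x25
word = 0x25 → little-endian bytes:
  [0]=0x25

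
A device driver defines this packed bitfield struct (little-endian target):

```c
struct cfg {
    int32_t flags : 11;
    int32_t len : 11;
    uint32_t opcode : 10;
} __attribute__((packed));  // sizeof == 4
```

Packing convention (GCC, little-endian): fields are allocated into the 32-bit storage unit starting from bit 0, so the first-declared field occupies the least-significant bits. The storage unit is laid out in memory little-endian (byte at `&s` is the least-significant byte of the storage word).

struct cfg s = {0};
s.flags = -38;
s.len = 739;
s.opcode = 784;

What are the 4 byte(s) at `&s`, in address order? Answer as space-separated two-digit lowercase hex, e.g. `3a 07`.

da 1f 17 c4

flags (11b) val=-38 bits=0x7da at bit 0: 0x000007da
len (11b) val=739 bits=0x2e3 at bit 11: 0x00171fda
opcode (10b) val=784 bits=0x310 at bit 22: 0xc4171fda
word = 0xc4171fda → little-endian bytes:
  [0]=0xda  [1]=0x1f  [2]=0x17  [3]=0xc4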